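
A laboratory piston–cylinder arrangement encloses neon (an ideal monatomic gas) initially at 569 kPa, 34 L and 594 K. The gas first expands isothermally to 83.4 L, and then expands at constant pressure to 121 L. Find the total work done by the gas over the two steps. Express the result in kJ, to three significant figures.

Step 1 (isothermal): W = P₁V₁ ln(V₂/V₁) = (19346) ln(83.4/34) = 17359 J.
After step 1: P = 232 kPa, V = 83.4 L, T = 594 K.
Step 2 (isobaric): W = PΔV = (232 kPa)(121 − 83.4 L) = 8722 J.
W_total = 17359 + 8722 = 26081 J.

W_total ≈ 26.1 kJ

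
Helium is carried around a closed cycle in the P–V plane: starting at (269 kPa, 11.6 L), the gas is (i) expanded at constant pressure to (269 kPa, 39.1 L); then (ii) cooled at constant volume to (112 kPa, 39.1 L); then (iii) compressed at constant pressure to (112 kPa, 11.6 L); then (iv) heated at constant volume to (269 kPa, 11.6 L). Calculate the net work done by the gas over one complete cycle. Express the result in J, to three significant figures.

Constant-volume legs do no work.
W(i) = (269)(39.1 − 11.6) = 7398 J; W(iii) = (112)(11.6 − 39.1) = -3080 J.
W_net = 7398 − 3080 = 4318 J (the clockwise enclosed area).

W_net ≈ 4320 J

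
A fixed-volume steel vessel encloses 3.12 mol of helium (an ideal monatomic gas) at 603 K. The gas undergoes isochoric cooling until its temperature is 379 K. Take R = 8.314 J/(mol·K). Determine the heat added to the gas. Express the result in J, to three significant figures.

Constant volume ⇒ W = 0, so Q = ΔU = nCᵥΔT with Cᵥ = 3R/2 = 12.47 J/(mol·K).
ΔU = (3.12)(12.47)(379 − 603) = -8716 J.

Q ≈ -8720 J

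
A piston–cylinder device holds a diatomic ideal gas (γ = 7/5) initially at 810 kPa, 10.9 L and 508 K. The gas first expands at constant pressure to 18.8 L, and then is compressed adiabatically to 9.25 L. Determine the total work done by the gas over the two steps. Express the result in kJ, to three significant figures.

Step 1 (isobaric): W = PΔV = (810 kPa)(18.8 − 10.9 L) = 6399 J.
After step 1: P = 810 kPa, V = 18.8 L, T = 876.2 K.
Step 2 (adiabatic): W = (P₁V₁ − P₂V₂)/(γ−1) = (15228 − 20223)/0.4 = -12488 J.
W_total = 6399 − 12488 = -6089 J.

W_total ≈ -6.09 kJ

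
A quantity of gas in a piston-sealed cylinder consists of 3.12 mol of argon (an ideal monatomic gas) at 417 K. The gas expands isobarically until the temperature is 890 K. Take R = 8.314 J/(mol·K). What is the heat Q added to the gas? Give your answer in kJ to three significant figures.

Isobaric: W = nRΔT = (3.12)(8.314)(473) = 12269 J.
ΔU = nCᵥΔT with Cᵥ = 3R/2: ΔU = (3.12)(12.47)(473) = 18404 J.
Q = ΔU + W = 18404 + 12269 = 30674 J.

Q ≈ 30.7 kJ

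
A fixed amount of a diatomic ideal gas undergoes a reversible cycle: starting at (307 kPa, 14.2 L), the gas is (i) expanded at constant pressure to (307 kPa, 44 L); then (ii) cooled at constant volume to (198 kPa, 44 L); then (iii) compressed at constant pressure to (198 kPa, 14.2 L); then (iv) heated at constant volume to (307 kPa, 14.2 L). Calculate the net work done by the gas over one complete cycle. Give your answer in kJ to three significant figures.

W_net ≈ 3.25 kJ

Constant-volume legs do no work.
W(i) = (307)(44 − 14.2) = 9149 J; W(iii) = (198)(14.2 − 44) = -5900 J.
W_net = 9149 − 5900 = 3248 J (the clockwise enclosed area).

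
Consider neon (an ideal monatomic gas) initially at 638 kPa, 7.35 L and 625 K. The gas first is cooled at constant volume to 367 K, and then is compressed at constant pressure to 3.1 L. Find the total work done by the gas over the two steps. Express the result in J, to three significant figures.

Step 1 (isochoric): W = 0 (constant volume).
After step 1: P = 374.6 kPa (V unchanged).
Step 2 (isobaric): W = PΔV = (374.6 kPa)(3.1 − 7.35 L) = -1592 J.
W_total = 0 − 1592 = -1592 J.

W_total ≈ -1590 J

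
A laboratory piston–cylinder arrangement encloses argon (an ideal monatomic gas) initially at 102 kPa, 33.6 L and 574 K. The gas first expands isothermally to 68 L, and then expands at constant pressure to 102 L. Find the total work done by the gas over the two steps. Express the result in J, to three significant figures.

W_total ≈ 4130 J

Step 1 (isothermal): W = P₁V₁ ln(V₂/V₁) = (3427) ln(68/33.6) = 2416 J.
After step 1: P = 50.4 kPa, V = 68 L, T = 574 K.
Step 2 (isobaric): W = PΔV = (50.4 kPa)(102 − 68 L) = 1714 J.
W_total = 2416 + 1714 = 4130 J.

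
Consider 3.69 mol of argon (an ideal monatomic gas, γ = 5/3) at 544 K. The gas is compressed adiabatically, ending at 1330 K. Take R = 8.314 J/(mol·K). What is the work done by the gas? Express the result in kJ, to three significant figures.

Adiabatic ⇒ Q = 0, so W_by = −ΔU = nCᵥ(T₁ − T₂).
Cᵥ = 3R/2 = 12.47 J/(mol·K).
W = (3.69)(12.47)(544 − 1330) = -36170 J.

W ≈ -36.2 kJ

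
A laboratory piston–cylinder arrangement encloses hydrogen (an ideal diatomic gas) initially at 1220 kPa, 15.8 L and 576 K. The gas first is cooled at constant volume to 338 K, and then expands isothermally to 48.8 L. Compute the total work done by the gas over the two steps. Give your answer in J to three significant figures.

Step 1 (isochoric): W = 0 (constant volume).
After step 1: P = 715.9 kPa (V unchanged).
Step 2 (isothermal): W = P₁V₁ ln(V₂/V₁) = (11311) ln(48.8/15.8) = 12756 J.
W_total = 0 + 12756 = 12756 J.

W_total ≈ 12800 J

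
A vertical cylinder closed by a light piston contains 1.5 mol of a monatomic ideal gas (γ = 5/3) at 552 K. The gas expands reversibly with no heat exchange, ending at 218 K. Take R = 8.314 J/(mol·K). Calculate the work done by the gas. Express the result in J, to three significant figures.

Adiabatic ⇒ Q = 0, so W_by = −ΔU = nCᵥ(T₁ − T₂).
Cᵥ = 3R/2 = 12.47 J/(mol·K).
W = (1.5)(12.47)(552 − 218) = 6248 J.

W ≈ 6250 J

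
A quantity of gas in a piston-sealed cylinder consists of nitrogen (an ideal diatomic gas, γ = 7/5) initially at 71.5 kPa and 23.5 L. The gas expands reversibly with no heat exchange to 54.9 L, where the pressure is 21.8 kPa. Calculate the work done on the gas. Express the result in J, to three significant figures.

Adiabatic: W = (P₁V₁ − P₂V₂)/(γ − 1) with γ = 7/5.
P₁V₁ = 1680 J, P₂V₂ = 1197 J.
W = (1680 − 1197) / 0.4 = 1209 J.
Work on gas = −W_by = -1209 J.

W ≈ -1210 J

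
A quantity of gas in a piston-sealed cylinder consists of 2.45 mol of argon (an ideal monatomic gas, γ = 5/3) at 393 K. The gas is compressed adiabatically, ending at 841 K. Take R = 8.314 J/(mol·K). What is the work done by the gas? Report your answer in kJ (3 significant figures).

Adiabatic ⇒ Q = 0, so W_by = −ΔU = nCᵥ(T₁ − T₂).
Cᵥ = 3R/2 = 12.47 J/(mol·K).
W = (2.45)(12.47)(393 − 841) = -13688 J.

W ≈ -13.7 kJ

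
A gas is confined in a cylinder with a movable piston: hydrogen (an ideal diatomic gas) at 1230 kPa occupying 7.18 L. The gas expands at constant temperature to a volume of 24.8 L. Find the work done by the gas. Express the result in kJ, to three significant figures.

W ≈ 10.9 kJ

Isothermal: W = nRT ln(V₂/V₁) = P₁V₁ ln(V₂/V₁).
P₁V₁ = (1230 kPa)(7.18 L) = 8831 J.
W = 8831 × ln(24.8/7.18) = 8831 × 1.24
W_by_gas = 10947 J.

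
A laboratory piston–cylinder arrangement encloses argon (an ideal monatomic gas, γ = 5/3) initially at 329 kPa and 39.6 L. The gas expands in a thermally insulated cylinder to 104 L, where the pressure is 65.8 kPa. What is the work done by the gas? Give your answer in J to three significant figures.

W ≈ 9280 J

Adiabatic: W = (P₁V₁ − P₂V₂)/(γ − 1) with γ = 5/3.
P₁V₁ = 13028 J, P₂V₂ = 6843 J.
W = (13028 − 6843) / 0.6667 = 9278 J.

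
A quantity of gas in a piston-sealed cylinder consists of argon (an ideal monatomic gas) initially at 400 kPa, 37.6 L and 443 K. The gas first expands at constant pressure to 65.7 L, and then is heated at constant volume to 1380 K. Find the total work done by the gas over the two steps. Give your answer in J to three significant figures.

W_total ≈ 11200 J

Step 1 (isobaric): W = PΔV = (400 kPa)(65.7 − 37.6 L) = 11240 J.
Step 2 (isochoric): W = 0 (constant volume).
W_total = 11240 + 0 = 11240 J.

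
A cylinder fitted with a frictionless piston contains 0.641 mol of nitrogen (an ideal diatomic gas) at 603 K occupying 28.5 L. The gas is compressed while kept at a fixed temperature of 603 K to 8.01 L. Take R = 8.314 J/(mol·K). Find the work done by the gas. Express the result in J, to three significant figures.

W ≈ -4080 J

Isothermal: W = nRT ln(V₂/V₁).
W = (0.641)(8.314)(603) × ln(8.01/28.5)
  = 3214 × -1.269
W_by_gas = -4079 J.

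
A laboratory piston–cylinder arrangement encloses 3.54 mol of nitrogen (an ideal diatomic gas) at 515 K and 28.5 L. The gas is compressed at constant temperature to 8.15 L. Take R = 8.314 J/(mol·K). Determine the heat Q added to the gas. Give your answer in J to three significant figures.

Q ≈ -19000 J

Isothermal ⇒ ΔU = 0, so Q = W = nRT ln(V₂/V₁).
Q = (3.54)(8.314)(515) ln(8.15/28.5) = 15157 × -1.252 = -18975 J.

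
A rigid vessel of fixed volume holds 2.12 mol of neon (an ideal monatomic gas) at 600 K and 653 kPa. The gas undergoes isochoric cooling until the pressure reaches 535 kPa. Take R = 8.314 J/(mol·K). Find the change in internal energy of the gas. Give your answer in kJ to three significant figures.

ΔU ≈ -2.87 kJ

Constant volume ⇒ W = 0, so Q = ΔU = nCᵥΔT with Cᵥ = 3R/2 = 12.47 J/(mol·K).
At constant V, T₂/T₁ = P₂/P₁ ⇒ ΔT = T₁(P₂/P₁ − 1) = 600·(535/653 − 1) = -108.4 K.
ΔU = (2.12)(12.47)(-108.4) = -2867 J.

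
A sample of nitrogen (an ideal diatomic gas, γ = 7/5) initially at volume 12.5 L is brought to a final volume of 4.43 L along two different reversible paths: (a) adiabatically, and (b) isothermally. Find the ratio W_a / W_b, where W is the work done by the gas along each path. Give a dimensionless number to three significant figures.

Path (a) adiabatic: W = P₁V₁(1 − (V₁/V₂)^(γ−1))/(γ−1) → W_a/(P₁V₁) = -1.286.
Path (b) isothermal: W = P₁V₁ ln(V₂/V₁) → W_b/(P₁V₁) = -1.037.
W_a / W_b = -1.286 / -1.037 = 1.239.

W_a / W_b ≈ 1.24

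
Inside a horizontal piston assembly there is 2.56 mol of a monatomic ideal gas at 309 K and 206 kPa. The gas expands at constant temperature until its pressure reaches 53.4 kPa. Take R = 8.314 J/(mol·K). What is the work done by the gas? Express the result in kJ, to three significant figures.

W ≈ 8.88 kJ

Isothermal process: W = nRT ln(V₂/V₁) = nRT ln(P₁/P₂).
W = (2.56)(8.314)(309) × ln(206/53.4)
  = 6577 × ln(3.858) = 6577 × 1.35
W_by_gas = 8879 J.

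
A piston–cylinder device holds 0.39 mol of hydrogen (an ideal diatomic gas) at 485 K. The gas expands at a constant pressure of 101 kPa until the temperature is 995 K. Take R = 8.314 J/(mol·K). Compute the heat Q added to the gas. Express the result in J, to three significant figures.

Isobaric: W = nRΔT = (0.39)(8.314)(510) = 1654 J.
ΔU = nCᵥΔT with Cᵥ = 5R/2: ΔU = (0.39)(20.79)(510) = 4134 J.
Q = ΔU + W = 4134 + 1654 = 5788 J.

Q ≈ 5790 J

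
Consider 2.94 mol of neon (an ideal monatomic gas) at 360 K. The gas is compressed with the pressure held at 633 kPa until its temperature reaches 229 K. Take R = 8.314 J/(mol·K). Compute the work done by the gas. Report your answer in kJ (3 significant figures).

Isobaric: W = P ΔV = nR ΔT.
W = (2.94)(8.314)(229 − 360) = -3202 J.

W ≈ -3.20 kJ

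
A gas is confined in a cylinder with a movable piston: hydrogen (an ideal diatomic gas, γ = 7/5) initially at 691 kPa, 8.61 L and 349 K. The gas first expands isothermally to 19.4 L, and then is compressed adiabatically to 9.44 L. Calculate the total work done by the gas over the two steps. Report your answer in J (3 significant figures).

Step 1 (isothermal): W = P₁V₁ ln(V₂/V₁) = (5950) ln(19.4/8.61) = 4833 J.
After step 1: P = 306.7 kPa, V = 19.4 L, T = 349 K.
Step 2 (adiabatic): W = (P₁V₁ − P₂V₂)/(γ−1) = (5950 − 7936)/0.4 = -4967 J.
W_total = 4833 − 4967 = -133.7 J.

W_total ≈ -134 J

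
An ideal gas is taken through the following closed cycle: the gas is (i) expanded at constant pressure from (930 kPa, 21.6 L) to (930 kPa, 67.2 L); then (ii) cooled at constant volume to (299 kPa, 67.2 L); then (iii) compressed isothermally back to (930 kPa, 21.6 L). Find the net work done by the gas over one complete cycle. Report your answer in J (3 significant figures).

W_net ≈ 19600 J

Leg (i): W = PΔV = (930)(67.2 − 21.6) = 42408 J.
Leg (ii): W = 0.
Leg (iii): W = PᵢVᵢ ln(V_f/Vᵢ) = (20093) ln(21.6/67.2) = -22805 J.
W_net = 42408 − 22805 = 19603 J.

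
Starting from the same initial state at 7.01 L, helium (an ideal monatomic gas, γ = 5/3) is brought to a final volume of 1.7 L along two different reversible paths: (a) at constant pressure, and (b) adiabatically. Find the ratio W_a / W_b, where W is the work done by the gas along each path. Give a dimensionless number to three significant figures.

Path (a) isobaric: W = P₁(V₂ − V₁) → W_a/(P₁V₁) = -0.7575.
Path (b) adiabatic: W = P₁V₁(1 − (V₁/V₂)^(γ−1))/(γ−1) → W_b/(P₁V₁) = -2.357.
W_a / W_b = -0.7575 / -2.357 = 0.3214.

W_a / W_b ≈ 0.321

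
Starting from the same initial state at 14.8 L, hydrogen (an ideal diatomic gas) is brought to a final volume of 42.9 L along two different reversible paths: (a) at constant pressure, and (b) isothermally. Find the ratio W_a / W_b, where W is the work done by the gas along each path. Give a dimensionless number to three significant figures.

Path (a) isobaric: W = P₁(V₂ − V₁) → W_a/(P₁V₁) = 1.899.
Path (b) isothermal: W = P₁V₁ ln(V₂/V₁) → W_b/(P₁V₁) = 1.064.
W_a / W_b = 1.899 / 1.064 = 1.784.

W_a / W_b ≈ 1.78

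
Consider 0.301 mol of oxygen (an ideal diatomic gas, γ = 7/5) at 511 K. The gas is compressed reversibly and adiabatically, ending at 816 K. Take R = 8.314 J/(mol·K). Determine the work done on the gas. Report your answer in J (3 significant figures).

W ≈ 1910 J

Adiabatic ⇒ Q = 0, so W_by = −ΔU = nCᵥ(T₁ − T₂).
Cᵥ = 5R/2 = 20.79 J/(mol·K).
W = (0.301)(20.79)(511 − 816) = -1908 J.
Work on gas = −W_by = 1908 J.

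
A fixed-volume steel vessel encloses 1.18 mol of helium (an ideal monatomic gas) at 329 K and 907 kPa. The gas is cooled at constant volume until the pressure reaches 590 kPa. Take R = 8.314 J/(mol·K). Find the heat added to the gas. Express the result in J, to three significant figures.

Q ≈ -1690 J

Constant volume ⇒ W = 0, so Q = ΔU = nCᵥΔT with Cᵥ = 3R/2 = 12.47 J/(mol·K).
At constant V, T₂/T₁ = P₂/P₁ ⇒ ΔT = T₁(P₂/P₁ − 1) = 329·(590/907 − 1) = -115 K.
ΔU = (1.18)(12.47)(-115) = -1692 J.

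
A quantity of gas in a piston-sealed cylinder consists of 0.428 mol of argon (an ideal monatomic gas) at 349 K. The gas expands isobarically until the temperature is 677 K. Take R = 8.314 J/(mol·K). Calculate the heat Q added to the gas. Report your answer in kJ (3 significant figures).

Q ≈ 2.92 kJ

Isobaric: W = nRΔT = (0.428)(8.314)(328) = 1167 J.
ΔU = nCᵥΔT with Cᵥ = 3R/2: ΔU = (0.428)(12.47)(328) = 1751 J.
Q = ΔU + W = 1751 + 1167 = 2918 J.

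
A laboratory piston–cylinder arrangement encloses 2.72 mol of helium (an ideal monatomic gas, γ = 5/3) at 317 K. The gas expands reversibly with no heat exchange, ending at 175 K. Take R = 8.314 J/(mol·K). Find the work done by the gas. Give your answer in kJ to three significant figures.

W ≈ 4.82 kJ

Adiabatic ⇒ Q = 0, so W_by = −ΔU = nCᵥ(T₁ − T₂).
Cᵥ = 3R/2 = 12.47 J/(mol·K).
W = (2.72)(12.47)(317 − 175) = 4817 J.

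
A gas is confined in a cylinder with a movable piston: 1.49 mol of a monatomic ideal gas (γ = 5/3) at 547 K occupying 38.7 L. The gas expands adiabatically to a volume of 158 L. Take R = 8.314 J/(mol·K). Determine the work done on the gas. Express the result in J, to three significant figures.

W ≈ -6190 J

Adiabatic: TV^(γ−1) = const with γ = 5/3.
T₂ = T₁ (V₁/V₂)^(γ−1) = 547 × (38.7/158)^0.667 = 547 × 0.3915 = 214.1 K.
W_by = nCᵥ(T₁ − T₂) = (1.49)(12.47)(547 − 214.1) = 6185 J.
Work on gas = −W_by = -6185 J.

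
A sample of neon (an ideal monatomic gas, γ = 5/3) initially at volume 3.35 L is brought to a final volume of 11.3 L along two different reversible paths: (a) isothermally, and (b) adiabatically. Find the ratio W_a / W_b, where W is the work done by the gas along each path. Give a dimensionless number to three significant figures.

Path (a) isothermal: W = P₁V₁ ln(V₂/V₁) → W_a/(P₁V₁) = 1.216.
Path (b) adiabatic: W = P₁V₁(1 − (V₁/V₂)^(γ−1))/(γ−1) → W_b/(P₁V₁) = 0.8331.
W_a / W_b = 1.216 / 0.8331 = 1.459.

W_a / W_b ≈ 1.46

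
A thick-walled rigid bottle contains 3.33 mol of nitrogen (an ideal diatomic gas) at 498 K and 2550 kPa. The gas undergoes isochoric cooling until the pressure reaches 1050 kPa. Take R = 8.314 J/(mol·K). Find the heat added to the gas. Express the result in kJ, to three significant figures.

Constant volume ⇒ W = 0, so Q = ΔU = nCᵥΔT with Cᵥ = 5R/2 = 20.79 J/(mol·K).
At constant V, T₂/T₁ = P₂/P₁ ⇒ ΔT = T₁(P₂/P₁ − 1) = 498·(1050/2550 − 1) = -292.9 K.
ΔU = (3.33)(20.79)(-292.9) = -20276 J.

Q ≈ -20.3 kJ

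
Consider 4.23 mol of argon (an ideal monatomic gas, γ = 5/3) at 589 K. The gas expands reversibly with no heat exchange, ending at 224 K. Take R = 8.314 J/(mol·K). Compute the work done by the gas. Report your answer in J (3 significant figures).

Adiabatic ⇒ Q = 0, so W_by = −ΔU = nCᵥ(T₁ − T₂).
Cᵥ = 3R/2 = 12.47 J/(mol·K).
W = (4.23)(12.47)(589 − 224) = 19255 J.

W ≈ 19300 J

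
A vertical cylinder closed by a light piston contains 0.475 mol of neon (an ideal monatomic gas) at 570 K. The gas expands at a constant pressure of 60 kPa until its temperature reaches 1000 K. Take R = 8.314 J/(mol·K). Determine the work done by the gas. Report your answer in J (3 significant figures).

W ≈ 1700 J

Isobaric: W = P ΔV = nR ΔT.
W = (0.475)(8.314)(1000 − 570) = 1698 J.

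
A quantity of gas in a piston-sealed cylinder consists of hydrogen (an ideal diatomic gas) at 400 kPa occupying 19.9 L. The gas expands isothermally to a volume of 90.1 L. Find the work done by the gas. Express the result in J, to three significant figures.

Isothermal: W = nRT ln(V₂/V₁) = P₁V₁ ln(V₂/V₁).
P₁V₁ = (400 kPa)(19.9 L) = 7960 J.
W = 7960 × ln(90.1/19.9) = 7960 × 1.51
W_by_gas = 12021 J.

W ≈ 12000 J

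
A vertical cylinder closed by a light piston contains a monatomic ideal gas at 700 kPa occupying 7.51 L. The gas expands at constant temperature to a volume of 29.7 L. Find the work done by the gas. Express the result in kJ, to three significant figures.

Isothermal: W = nRT ln(V₂/V₁) = P₁V₁ ln(V₂/V₁).
P₁V₁ = (700 kPa)(7.51 L) = 5257 J.
W = 5257 × ln(29.7/7.51) = 5257 × 1.375
W_by_gas = 7228 J.

W ≈ 7.23 kJ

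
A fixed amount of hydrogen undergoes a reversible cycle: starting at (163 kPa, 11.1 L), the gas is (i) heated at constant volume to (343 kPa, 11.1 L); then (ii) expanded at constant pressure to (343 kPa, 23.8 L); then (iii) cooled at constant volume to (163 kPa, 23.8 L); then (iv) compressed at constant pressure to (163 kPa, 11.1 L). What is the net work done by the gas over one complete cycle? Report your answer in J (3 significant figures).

W_net ≈ 2290 J

Constant-volume legs do no work.
W(ii) = (343)(23.8 − 11.1) = 4356 J; W(iv) = (163)(11.1 − 23.8) = -2070 J.
W_net = 4356 − 2070 = 2286 J (the clockwise enclosed area).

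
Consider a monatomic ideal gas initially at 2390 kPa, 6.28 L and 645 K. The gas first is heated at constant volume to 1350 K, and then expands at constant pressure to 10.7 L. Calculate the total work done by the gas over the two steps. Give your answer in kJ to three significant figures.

Step 1 (isochoric): W = 0 (constant volume).
After step 1: P = 5002 kPa (V unchanged).
Step 2 (isobaric): W = PΔV = (5002 kPa)(10.7 − 6.28 L) = 22110 J.
W_total = 0 + 22110 = 22110 J.

W_total ≈ 22.1 kJ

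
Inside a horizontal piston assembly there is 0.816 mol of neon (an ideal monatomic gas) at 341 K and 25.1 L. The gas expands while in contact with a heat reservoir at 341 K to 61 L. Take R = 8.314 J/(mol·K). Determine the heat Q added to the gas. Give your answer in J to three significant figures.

Q ≈ 2050 J

Isothermal ⇒ ΔU = 0, so Q = W = nRT ln(V₂/V₁).
Q = (0.816)(8.314)(341) ln(61/25.1) = 2313 × 0.888 = 2054 J.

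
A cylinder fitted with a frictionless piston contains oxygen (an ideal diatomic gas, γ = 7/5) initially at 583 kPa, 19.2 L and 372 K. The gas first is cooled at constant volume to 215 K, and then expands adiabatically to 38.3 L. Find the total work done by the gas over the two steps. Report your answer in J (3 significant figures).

W_total ≈ 3900 J

Step 1 (isochoric): W = 0 (constant volume).
After step 1: P = 336.9 kPa (V unchanged).
Step 2 (adiabatic): W = (P₁V₁ − P₂V₂)/(γ−1) = (6469 − 4908)/0.4 = 3903 J.
W_total = 0 + 3903 = 3903 J.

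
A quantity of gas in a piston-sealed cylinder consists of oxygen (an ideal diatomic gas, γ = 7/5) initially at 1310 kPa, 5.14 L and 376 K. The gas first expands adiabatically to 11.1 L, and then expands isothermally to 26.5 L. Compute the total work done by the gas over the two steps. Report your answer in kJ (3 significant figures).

Step 1 (adiabatic): W = (P₁V₁ − P₂V₂)/(γ−1) = (6733 − 4949)/0.4 = 4462 J.
After step 1: P = 445.8 kPa, V = 11.1 L, T = 276.3 K.
Step 2 (isothermal): W = P₁V₁ ln(V₂/V₁) = (4949) ln(26.5/11.1) = 4306 J.
W_total = 4462 + 4306 = 8768 J.

W_total ≈ 8.77 kJ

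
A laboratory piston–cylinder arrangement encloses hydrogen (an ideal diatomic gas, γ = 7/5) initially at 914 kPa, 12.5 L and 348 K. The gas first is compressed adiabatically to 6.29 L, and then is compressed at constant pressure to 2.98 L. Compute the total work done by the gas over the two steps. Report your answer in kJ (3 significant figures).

Step 1 (adiabatic): W = (P₁V₁ − P₂V₂)/(γ−1) = (11425 − 15037)/0.4 = -9030 J.
After step 1: P = 2391 kPa, V = 6.29 L, T = 458 K.
Step 2 (isobaric): W = PΔV = (2391 kPa)(2.98 − 6.29 L) = -7913 J.
W_total = -9030 − 7913 = -16943 J.

W_total ≈ -16.9 kJ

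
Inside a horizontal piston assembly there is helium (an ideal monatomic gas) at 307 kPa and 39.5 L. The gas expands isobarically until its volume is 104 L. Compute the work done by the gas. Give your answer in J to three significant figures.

W ≈ 19800 J

Isobaric: W = P ΔV.
W = (307 kPa)(104 − 39.5 L) = (307)(64.5) = 19802 J.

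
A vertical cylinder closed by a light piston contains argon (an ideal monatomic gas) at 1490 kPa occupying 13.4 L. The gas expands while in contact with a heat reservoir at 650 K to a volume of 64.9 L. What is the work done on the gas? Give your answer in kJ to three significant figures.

W ≈ -31.5 kJ

Isothermal: W = nRT ln(V₂/V₁) = P₁V₁ ln(V₂/V₁).
P₁V₁ = (1490 kPa)(13.4 L) = 19966 J.
W = 19966 × ln(64.9/13.4) = 19966 × 1.578
W_by_gas = 31498 J; work on gas = −W_by = -31498 J.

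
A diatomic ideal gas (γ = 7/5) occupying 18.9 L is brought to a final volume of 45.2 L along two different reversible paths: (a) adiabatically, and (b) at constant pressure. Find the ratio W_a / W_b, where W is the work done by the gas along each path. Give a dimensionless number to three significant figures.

Path (a) adiabatic: W = P₁V₁(1 − (V₁/V₂)^(γ−1))/(γ−1) → W_a/(P₁V₁) = 0.7361.
Path (b) isobaric: W = P₁(V₂ − V₁) → W_b/(P₁V₁) = 1.392.
W_a / W_b = 0.7361 / 1.392 = 0.529.

W_a / W_b ≈ 0.529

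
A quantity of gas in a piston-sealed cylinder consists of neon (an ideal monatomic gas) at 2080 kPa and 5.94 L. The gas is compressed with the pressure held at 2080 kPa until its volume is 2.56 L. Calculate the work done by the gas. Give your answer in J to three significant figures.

W ≈ -7030 J

Isobaric: W = P ΔV.
W = (2080 kPa)(2.56 − 5.94 L) = (2080)(-3.38) = -7030 J.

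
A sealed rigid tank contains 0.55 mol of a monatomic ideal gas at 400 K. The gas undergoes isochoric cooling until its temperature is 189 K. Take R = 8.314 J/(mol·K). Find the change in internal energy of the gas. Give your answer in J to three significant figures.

ΔU ≈ -1450 J

Constant volume ⇒ W = 0, so Q = ΔU = nCᵥΔT with Cᵥ = 3R/2 = 12.47 J/(mol·K).
ΔU = (0.55)(12.47)(189 − 400) = -1447 J.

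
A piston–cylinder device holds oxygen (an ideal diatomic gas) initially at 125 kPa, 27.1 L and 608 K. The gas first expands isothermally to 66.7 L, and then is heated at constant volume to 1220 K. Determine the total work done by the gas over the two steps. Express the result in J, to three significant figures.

Step 1 (isothermal): W = P₁V₁ ln(V₂/V₁) = (3388) ln(66.7/27.1) = 3051 J.
Step 2 (isochoric): W = 0 (constant volume).
W_total = 3051 + 0 = 3051 J.

W_total ≈ 3050 J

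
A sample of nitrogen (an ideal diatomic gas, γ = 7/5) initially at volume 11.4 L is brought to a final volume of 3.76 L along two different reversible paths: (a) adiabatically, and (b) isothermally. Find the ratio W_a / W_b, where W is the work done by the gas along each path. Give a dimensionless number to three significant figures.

Path (a) adiabatic: W = P₁V₁(1 − (V₁/V₂)^(γ−1))/(γ−1) → W_a/(P₁V₁) = -1.396.
Path (b) isothermal: W = P₁V₁ ln(V₂/V₁) → W_b/(P₁V₁) = -1.109.
W_a / W_b = -1.396 / -1.109 = 1.259.

W_a / W_b ≈ 1.26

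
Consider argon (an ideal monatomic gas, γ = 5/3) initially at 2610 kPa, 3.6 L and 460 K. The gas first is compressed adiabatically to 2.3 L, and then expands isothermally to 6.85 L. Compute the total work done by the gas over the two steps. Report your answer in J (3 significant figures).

Step 1 (adiabatic): W = (P₁V₁ − P₂V₂)/(γ−1) = (9396 − 12667)/0.667 = -4906 J.
After step 1: P = 5507 kPa, V = 2.3 L, T = 620.1 K.
Step 2 (isothermal): W = P₁V₁ ln(V₂/V₁) = (12667) ln(6.85/2.3) = 13824 J.
W_total = -4906 + 13824 = 8918 J.

W_total ≈ 8920 J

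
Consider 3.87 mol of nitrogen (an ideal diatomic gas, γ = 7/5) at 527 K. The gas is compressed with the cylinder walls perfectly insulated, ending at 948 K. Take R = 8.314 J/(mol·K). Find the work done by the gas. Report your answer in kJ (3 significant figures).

W ≈ -33.9 kJ

Adiabatic ⇒ Q = 0, so W_by = −ΔU = nCᵥ(T₁ − T₂).
Cᵥ = 5R/2 = 20.79 J/(mol·K).
W = (3.87)(20.79)(527 − 948) = -33864 J.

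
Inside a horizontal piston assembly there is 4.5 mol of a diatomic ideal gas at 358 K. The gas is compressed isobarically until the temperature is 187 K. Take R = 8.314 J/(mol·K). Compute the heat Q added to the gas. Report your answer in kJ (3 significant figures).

Isobaric: W = nRΔT = (4.5)(8.314)(-171) = -6398 J.
ΔU = nCᵥΔT with Cᵥ = 5R/2: ΔU = (4.5)(20.79)(-171) = -15994 J.
Q = ΔU + W = -15994 − 6398 = -22392 J.

Q ≈ -22.4 kJ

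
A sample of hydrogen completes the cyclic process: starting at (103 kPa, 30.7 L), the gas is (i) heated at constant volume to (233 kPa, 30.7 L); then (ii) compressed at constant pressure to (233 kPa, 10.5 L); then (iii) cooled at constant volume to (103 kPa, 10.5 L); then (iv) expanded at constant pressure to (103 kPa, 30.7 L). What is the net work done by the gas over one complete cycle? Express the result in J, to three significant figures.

W_net ≈ -2630 J

Constant-volume legs do no work.
W(ii) = (233)(10.5 − 30.7) = -4707 J; W(iv) = (103)(30.7 − 10.5) = 2081 J.
W_net = -4707 + 2081 = -2626 J (the counter-clockwise enclosed area).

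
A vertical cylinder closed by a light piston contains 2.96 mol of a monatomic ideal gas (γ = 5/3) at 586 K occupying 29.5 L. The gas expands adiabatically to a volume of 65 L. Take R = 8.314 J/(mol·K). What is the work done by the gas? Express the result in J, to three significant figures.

W ≈ 8860 J

Adiabatic: TV^(γ−1) = const with γ = 5/3.
T₂ = T₁ (V₁/V₂)^(γ−1) = 586 × (29.5/65)^0.667 = 586 × 0.5906 = 346.1 K.
W_by = nCᵥ(T₁ − T₂) = (2.96)(12.47)(586 − 346.1) = 8857 J.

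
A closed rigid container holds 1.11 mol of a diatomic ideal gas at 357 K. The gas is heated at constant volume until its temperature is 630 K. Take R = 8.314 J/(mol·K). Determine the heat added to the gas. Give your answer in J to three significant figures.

Q ≈ 6300 J

Constant volume ⇒ W = 0, so Q = ΔU = nCᵥΔT with Cᵥ = 5R/2 = 20.79 J/(mol·K).
ΔU = (1.11)(20.79)(630 − 357) = 6298 J.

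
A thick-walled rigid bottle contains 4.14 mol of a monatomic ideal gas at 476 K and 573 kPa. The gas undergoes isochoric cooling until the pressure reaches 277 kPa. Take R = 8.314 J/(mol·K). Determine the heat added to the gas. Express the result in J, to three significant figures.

Q ≈ -12700 J

Constant volume ⇒ W = 0, so Q = ΔU = nCᵥΔT with Cᵥ = 3R/2 = 12.47 J/(mol·K).
At constant V, T₂/T₁ = P₂/P₁ ⇒ ΔT = T₁(P₂/P₁ − 1) = 476·(277/573 − 1) = -245.9 K.
ΔU = (4.14)(12.47)(-245.9) = -12695 J.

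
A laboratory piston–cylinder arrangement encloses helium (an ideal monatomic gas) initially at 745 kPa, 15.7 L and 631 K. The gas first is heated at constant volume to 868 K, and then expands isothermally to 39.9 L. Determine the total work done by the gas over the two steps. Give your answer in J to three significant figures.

Step 1 (isochoric): W = 0 (constant volume).
After step 1: P = 1025 kPa (V unchanged).
Step 2 (isothermal): W = P₁V₁ ln(V₂/V₁) = (16090) ln(39.9/15.7) = 15007 J.
W_total = 0 + 15007 = 15007 J.

W_total ≈ 15000 J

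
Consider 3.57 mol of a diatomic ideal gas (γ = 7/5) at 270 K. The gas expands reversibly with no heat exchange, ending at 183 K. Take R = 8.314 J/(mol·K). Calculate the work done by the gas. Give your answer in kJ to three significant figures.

Adiabatic ⇒ Q = 0, so W_by = −ΔU = nCᵥ(T₁ − T₂).
Cᵥ = 5R/2 = 20.79 J/(mol·K).
W = (3.57)(20.79)(270 − 183) = 6456 J.

W ≈ 6.46 kJ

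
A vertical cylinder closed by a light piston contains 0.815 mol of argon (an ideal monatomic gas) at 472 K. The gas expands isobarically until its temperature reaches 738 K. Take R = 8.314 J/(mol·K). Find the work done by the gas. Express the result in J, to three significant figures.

W ≈ 1800 J

Isobaric: W = P ΔV = nR ΔT.
W = (0.815)(8.314)(738 − 472) = 1802 J.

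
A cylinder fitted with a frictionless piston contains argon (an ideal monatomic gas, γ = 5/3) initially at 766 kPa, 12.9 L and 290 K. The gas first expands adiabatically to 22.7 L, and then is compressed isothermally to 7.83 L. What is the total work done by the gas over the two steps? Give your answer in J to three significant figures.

Step 1 (adiabatic): W = (P₁V₁ − P₂V₂)/(γ−1) = (9881 − 6779)/0.667 = 4653 J.
After step 1: P = 298.7 kPa, V = 22.7 L, T = 199 K.
Step 2 (isothermal): W = P₁V₁ ln(V₂/V₁) = (6779) ln(7.83/22.7) = -7216 J.
W_total = 4653 − 7216 = -2563 J.

W_total ≈ -2560 J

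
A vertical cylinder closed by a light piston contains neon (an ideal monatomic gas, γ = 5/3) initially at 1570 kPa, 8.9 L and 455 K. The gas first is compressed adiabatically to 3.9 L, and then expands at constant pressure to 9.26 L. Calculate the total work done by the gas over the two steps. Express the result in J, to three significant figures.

W_total ≈ 17900 J

Step 1 (adiabatic): W = (P₁V₁ − P₂V₂)/(γ−1) = (13973 − 24220)/0.667 = -15370 J.
After step 1: P = 6210 kPa, V = 3.9 L, T = 788.7 K.
Step 2 (isobaric): W = PΔV = (6210 kPa)(9.26 − 3.9 L) = 33287 J.
W_total = -15370 + 33287 = 17916 J.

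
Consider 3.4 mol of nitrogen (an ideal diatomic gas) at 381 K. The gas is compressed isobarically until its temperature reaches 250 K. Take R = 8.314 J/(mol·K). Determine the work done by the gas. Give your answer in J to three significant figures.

Isobaric: W = P ΔV = nR ΔT.
W = (3.4)(8.314)(250 − 381) = -3703 J.

W ≈ -3700 J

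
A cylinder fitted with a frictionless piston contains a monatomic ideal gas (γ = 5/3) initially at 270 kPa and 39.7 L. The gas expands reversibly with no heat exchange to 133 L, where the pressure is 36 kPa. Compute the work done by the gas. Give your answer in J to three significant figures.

Adiabatic: W = (P₁V₁ − P₂V₂)/(γ − 1) with γ = 5/3.
P₁V₁ = 10719 J, P₂V₂ = 4788 J.
W = (10719 − 4788) / 0.6667 = 8896 J.

W ≈ 8900 J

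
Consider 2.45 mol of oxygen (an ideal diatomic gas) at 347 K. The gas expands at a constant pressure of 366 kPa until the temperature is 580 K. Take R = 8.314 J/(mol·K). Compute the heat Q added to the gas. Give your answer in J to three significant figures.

Isobaric: W = nRΔT = (2.45)(8.314)(233) = 4746 J.
ΔU = nCᵥΔT with Cᵥ = 5R/2: ΔU = (2.45)(20.79)(233) = 11865 J.
Q = ΔU + W = 11865 + 4746 = 16611 J.

Q ≈ 16600 J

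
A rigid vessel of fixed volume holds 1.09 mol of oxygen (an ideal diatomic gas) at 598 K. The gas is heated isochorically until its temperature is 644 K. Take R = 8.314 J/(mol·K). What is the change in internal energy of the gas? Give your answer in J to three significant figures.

Constant volume ⇒ W = 0, so Q = ΔU = nCᵥΔT with Cᵥ = 5R/2 = 20.79 J/(mol·K).
ΔU = (1.09)(20.79)(644 − 598) = 1042 J.

ΔU ≈ 1040 J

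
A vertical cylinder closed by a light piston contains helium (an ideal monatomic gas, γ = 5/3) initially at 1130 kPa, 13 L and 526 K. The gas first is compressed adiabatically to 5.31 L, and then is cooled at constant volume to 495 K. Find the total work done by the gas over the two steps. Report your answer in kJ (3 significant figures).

Step 1 (adiabatic): W = (P₁V₁ − P₂V₂)/(γ−1) = (14690 − 26684)/0.667 = -17991 J.
Step 2 (isochoric): W = 0 (constant volume).
W_total = -17991 + 0 = -17991 J.

W_total ≈ -18.0 kJ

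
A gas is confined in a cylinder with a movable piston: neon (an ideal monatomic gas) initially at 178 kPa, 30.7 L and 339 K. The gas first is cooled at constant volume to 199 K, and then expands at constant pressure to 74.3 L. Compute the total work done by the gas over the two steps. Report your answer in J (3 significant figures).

W_total ≈ 4560 J

Step 1 (isochoric): W = 0 (constant volume).
After step 1: P = 104.5 kPa (V unchanged).
Step 2 (isobaric): W = PΔV = (104.5 kPa)(74.3 − 30.7 L) = 4556 J.
W_total = 0 + 4556 = 4556 J.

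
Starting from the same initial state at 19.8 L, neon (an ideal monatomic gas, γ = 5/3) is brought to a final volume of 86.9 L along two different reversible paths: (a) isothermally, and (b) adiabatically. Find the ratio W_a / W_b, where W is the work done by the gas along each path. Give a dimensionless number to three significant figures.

Path (a) isothermal: W = P₁V₁ ln(V₂/V₁) → W_a/(P₁V₁) = 1.479.
Path (b) adiabatic: W = P₁V₁(1 − (V₁/V₂)^(γ−1))/(γ−1) → W_b/(P₁V₁) = 0.9404.
W_a / W_b = 1.479 / 0.9404 = 1.573.

W_a / W_b ≈ 1.57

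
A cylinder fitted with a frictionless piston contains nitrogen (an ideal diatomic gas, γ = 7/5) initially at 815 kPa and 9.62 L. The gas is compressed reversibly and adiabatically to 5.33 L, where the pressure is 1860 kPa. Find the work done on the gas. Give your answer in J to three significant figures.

Adiabatic: W = (P₁V₁ − P₂V₂)/(γ − 1) with γ = 7/5.
P₁V₁ = 7840 J, P₂V₂ = 9914 J.
W = (7840 − 9914) / 0.4 = -5184 J.
Work on gas = −W_by = 5184 J.

W ≈ 5180 J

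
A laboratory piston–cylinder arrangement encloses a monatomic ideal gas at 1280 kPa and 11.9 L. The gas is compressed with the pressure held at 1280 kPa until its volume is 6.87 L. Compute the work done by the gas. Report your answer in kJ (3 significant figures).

W ≈ -6.44 kJ

Isobaric: W = P ΔV.
W = (1280 kPa)(6.87 − 11.9 L) = (1280)(-5.03) = -6438 J.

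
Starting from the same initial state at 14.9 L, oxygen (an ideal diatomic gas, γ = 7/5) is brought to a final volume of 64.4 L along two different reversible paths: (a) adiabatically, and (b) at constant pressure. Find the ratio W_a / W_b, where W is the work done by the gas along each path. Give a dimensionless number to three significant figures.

W_a / W_b ≈ 0.333

Path (a) adiabatic: W = P₁V₁(1 − (V₁/V₂)^(γ−1))/(γ−1) → W_a/(P₁V₁) = 1.108.
Path (b) isobaric: W = P₁(V₂ − V₁) → W_b/(P₁V₁) = 3.322.
W_a / W_b = 1.108 / 3.322 = 0.3335.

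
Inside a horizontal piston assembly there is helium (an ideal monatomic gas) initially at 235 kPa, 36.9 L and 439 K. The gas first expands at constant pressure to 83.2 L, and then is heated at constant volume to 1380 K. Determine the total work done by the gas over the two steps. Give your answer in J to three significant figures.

Step 1 (isobaric): W = PΔV = (235 kPa)(83.2 − 36.9 L) = 10881 J.
Step 2 (isochoric): W = 0 (constant volume).
W_total = 10881 + 0 = 10881 J.

W_total ≈ 10900 J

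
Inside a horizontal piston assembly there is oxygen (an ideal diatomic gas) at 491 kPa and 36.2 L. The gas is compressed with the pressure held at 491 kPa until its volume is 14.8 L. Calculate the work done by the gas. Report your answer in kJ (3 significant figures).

Isobaric: W = P ΔV.
W = (491 kPa)(14.8 − 36.2 L) = (491)(-21.4) = -10507 J.

W ≈ -10.5 kJ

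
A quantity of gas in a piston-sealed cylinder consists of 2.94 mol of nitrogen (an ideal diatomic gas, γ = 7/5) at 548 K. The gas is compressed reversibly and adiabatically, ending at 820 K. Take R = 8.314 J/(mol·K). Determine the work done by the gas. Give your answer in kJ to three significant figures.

Adiabatic ⇒ Q = 0, so W_by = −ΔU = nCᵥ(T₁ − T₂).
Cᵥ = 5R/2 = 20.79 J/(mol·K).
W = (2.94)(20.79)(548 − 820) = -16621 J.

W ≈ -16.6 kJ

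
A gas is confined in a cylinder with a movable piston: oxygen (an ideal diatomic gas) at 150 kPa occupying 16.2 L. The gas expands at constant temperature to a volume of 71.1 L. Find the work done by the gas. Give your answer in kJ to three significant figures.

Isothermal: W = nRT ln(V₂/V₁) = P₁V₁ ln(V₂/V₁).
P₁V₁ = (150 kPa)(16.2 L) = 2430 J.
W = 2430 × ln(71.1/16.2) = 2430 × 1.479
W_by_gas = 3594 J.

W ≈ 3.59 kJ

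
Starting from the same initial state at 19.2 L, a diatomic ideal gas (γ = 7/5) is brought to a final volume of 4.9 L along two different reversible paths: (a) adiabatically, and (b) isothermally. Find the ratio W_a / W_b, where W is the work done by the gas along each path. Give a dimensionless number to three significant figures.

W_a / W_b ≈ 1.33

Path (a) adiabatic: W = P₁V₁(1 − (V₁/V₂)^(γ−1))/(γ−1) → W_a/(P₁V₁) = -1.817.
Path (b) isothermal: W = P₁V₁ ln(V₂/V₁) → W_b/(P₁V₁) = -1.366.
W_a / W_b = -1.817 / -1.366 = 1.33.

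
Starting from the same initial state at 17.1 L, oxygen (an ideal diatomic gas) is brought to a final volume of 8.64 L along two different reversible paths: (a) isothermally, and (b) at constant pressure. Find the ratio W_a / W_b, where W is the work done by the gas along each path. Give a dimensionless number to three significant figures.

W_a / W_b ≈ 1.38

Path (a) isothermal: W = P₁V₁ ln(V₂/V₁) → W_a/(P₁V₁) = -0.6827.
Path (b) isobaric: W = P₁(V₂ − V₁) → W_b/(P₁V₁) = -0.4947.
W_a / W_b = -0.6827 / -0.4947 = 1.38.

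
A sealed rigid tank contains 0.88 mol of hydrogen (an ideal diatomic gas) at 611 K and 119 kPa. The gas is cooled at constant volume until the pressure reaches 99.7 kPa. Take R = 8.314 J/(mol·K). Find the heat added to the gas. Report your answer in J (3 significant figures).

Constant volume ⇒ W = 0, so Q = ΔU = nCᵥΔT with Cᵥ = 5R/2 = 20.79 J/(mol·K).
At constant V, T₂/T₁ = P₂/P₁ ⇒ ΔT = T₁(P₂/P₁ − 1) = 611·(99.7/119 − 1) = -99.09 K.
ΔU = (0.88)(20.79)(-99.09) = -1813 J.

Q ≈ -1810 J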